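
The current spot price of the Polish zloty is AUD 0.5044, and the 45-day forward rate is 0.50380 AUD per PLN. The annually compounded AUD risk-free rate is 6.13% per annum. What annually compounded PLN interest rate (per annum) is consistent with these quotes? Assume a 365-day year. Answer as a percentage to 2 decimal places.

T = 45/365 years.
By CIP, F/S equals the AUD-to-PLN growth ratio: 0.5038/0.5044 = 0.9988105.
AUD growth factor: (1 + 0.0613)^(45/365) = 1.0073619.
So the PLN growth factor = 1.0085616.
Annualise: 1.0085616^(365/45) − 1 = 0.071595 = 7.16%.

7.16%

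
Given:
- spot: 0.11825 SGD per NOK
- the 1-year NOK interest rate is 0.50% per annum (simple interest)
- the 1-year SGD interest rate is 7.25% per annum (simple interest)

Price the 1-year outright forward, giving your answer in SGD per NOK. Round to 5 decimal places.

0.12619

T = 1 year.
SGD growth factor: 1 + 0.0725×1 = 1.072500.
NOK accumulates by 1 + 0.0050×1 = 1.005000.
CIP: F = S · (grow SGD)/(grow NOK) = 0.11825 × 1.072500/1.005000 = 0.1261922 SGD per NOK.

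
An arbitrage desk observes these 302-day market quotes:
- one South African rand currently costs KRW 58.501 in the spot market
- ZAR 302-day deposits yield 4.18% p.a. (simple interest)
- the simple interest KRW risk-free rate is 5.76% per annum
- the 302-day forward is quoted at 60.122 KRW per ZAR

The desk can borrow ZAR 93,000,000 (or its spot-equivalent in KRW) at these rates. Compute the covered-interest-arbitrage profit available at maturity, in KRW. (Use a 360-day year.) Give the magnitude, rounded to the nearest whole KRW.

T = 302/360 years.
Keep in ZAR, deliver into the forward: 93,000,000·1.035065555556·60.122 = KRW 5,787,409,653.80.
Swap to KRW now, deposit: 93,000,000·58.501·1.048320 = KRW 5,703,482,453.76.
The quoted forward overvalues ZAR, so borrow KRW, buy ZAR at spot, deposit the ZAR at 4.18%, and sell the proceeds forward at 60.122.
Profit = 5,787,409,653.80 − 5,703,482,453.76 = KRW 83,927,200.

KRW 83,927,200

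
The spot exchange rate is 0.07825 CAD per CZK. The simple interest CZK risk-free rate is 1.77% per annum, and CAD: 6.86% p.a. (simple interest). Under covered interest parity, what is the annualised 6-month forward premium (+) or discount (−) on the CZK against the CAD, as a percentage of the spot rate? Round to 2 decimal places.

T = 6/12 years.
CIP forward (CAD per CZK) = 0.07825 × 1.034300/1.008850 = 0.08022399.
Annualised premium = (F − S)/S × (1/T) = (0.08022399 − 0.07825)/0.07825 ÷ (6/12) = 5.05%.

+5.05%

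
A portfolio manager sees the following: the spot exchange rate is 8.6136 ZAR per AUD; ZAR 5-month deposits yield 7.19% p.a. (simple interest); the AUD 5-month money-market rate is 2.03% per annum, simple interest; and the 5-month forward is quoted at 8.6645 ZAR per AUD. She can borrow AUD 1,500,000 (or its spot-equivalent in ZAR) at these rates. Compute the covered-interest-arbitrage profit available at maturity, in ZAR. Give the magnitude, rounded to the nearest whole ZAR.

T = 5/12 years.
Route A — deposit AUD, sell forward: 1,500,000 × 1.0084583333 × 8.6645 = ZAR 13,106,680.84.
Route B — convert at spot, deposit ZAR: 1,500,000 × 8.6136 × 1.0299583333 = ZAR 13,307,473.65.
The quoted forward undervalues AUD, so borrow AUD, convert to ZAR at spot, deposit the ZAR at 7.19%, and buy AUD forward at 8.6645 to cover the loan.
Arbitrage profit = |13,106,680.84 − 13,307,473.65| = ZAR 200,793.

ZAR 200,793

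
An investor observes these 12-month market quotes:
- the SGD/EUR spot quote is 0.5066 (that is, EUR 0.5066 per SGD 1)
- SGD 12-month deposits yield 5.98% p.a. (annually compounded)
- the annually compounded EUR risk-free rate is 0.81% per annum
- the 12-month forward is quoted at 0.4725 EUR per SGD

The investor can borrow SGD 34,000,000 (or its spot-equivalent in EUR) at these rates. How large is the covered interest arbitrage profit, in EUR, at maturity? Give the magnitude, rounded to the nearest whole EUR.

T = 1 year.
Keep in SGD, deliver into the forward: 34,000,000·1.059800·0.4725 = EUR 17,025,687.00.
Swap to EUR now, deposit: 34,000,000·0.5066·1.008100 = EUR 17,363,917.64.
The quoted forward undervalues SGD, so borrow SGD, convert to EUR at spot, deposit the EUR at 0.81%, and buy SGD forward at 0.4725 to cover the loan.
Profit = 17,363,917.64 − 17,025,687.00 = EUR 338,231.

EUR 338,231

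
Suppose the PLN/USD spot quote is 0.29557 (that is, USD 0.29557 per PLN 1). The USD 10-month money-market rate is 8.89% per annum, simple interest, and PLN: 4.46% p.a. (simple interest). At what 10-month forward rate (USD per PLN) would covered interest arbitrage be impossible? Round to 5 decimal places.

T = 10/12 years.
USD growth factor: 1 + 0.0889×10/12 = 1.0740833.
PLN growth factor: 1 + 0.0446×10/12 = 1.0371667.
So F = 0.29557 × 1.0740833 / 1.0371667 = 0.3060904 (USD/PLN).

0.30609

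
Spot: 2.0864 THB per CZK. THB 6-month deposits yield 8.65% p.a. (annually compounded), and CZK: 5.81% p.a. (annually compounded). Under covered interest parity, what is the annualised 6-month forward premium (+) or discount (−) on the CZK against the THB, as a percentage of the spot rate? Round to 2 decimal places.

+2.67%

T = 6/12 years.
CIP forward (THB per CZK) = 2.0864 × 1.0423531/1.0286399 = 2.1142146.
Annualised premium = (F − S)/S × (1/T) = (2.1142146 − 2.0864)/2.0864 ÷ (6/12) = 2.67%.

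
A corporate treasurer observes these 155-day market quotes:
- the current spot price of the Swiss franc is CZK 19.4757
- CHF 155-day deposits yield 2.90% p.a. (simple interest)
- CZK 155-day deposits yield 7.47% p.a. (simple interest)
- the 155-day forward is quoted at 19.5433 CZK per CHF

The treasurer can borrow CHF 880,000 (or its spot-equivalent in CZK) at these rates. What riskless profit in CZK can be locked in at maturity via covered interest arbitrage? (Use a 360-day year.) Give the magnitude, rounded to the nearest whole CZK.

T = 155/360 years.
Keep in CHF, deliver into the forward: 880,000·1.0124861111·19.5433 = CZK 17,412,841.44.
Swap to CZK now, deposit: 880,000·19.4757·1.0321625 = CZK 17,689,836.74.
The quoted forward undervalues CHF, so borrow CHF, convert to CZK at spot, deposit the CZK at 7.47%, and buy CHF forward at 19.5433 to cover the loan.
Arbitrage profit = |17,412,841.44 − 17,689,836.74| = CZK 276,995.

CZK 276,995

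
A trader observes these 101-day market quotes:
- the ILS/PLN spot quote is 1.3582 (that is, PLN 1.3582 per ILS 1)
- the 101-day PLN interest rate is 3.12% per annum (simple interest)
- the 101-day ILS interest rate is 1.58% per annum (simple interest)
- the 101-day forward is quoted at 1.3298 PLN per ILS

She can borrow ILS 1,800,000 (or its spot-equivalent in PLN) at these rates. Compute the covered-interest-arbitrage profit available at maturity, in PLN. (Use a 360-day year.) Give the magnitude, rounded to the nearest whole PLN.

T = 101/360 years.
Keep in ILS, deliver into the forward: 1,800,000·1.004432778·1.3298 = PLN 2,404,250.47.
Swap to PLN now, deposit: 1,800,000·1.3582·1.008753333 = PLN 2,466,159.80.
The quoted forward undervalues ILS, so borrow ILS, convert to PLN at spot, deposit the PLN at 3.12%, and buy ILS forward at 1.3298 to cover the loan.
Profit = 2,466,159.80 − 2,404,250.47 = PLN 61,909.

PLN 61,909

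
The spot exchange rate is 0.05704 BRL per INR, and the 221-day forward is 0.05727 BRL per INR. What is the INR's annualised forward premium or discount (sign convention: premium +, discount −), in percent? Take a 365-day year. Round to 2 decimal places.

+0.67%

T = 221/365 years.
Period premium: (0.05727 − 0.05704)/0.05704 = 0.0040323.
Per annum: 0.0040323 / (221/365) = 0.006660 = 0.67%.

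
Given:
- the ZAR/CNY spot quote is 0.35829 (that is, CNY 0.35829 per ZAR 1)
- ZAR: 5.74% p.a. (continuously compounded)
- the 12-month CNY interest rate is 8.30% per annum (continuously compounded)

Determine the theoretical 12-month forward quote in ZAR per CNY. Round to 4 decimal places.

2.7205

T = 1 year.
Growth of 1 CNY over T: e^(0.0830×1) = 1.0865418.
ZAR accumulates by e^(0.0574×1) = 1.0590794.
CIP: F = S · (grow CNY)/(grow ZAR) = 0.35829 × 1.0865418/1.0590794 = 0.3675806 CNY per ZAR.
Quoted the other way: 1/0.3675806 = 2.7205 ZAR per CNY.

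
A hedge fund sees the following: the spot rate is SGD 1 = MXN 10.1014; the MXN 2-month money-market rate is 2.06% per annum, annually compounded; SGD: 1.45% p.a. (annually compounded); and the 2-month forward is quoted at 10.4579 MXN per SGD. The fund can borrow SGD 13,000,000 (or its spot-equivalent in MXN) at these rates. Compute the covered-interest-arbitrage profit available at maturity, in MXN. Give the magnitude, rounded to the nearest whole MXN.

MXN 4,514,047

T = 2/12 years.
Invest the SGD and cover forward: 13,000,000 × 1.00240219404 × 10.4579 = MXN 136,279,284.77.
Convert at spot and invest in MXN: 13,000,000 × 10.1014 × 1.00340422955 = MXN 131,765,237.30.
The quoted forward overvalues SGD, so borrow MXN, buy SGD at spot, deposit the SGD at 1.45%, and sell the proceeds forward at 10.4579.
Profit = 136,279,284.77 − 131,765,237.30 = MXN 4,514,047.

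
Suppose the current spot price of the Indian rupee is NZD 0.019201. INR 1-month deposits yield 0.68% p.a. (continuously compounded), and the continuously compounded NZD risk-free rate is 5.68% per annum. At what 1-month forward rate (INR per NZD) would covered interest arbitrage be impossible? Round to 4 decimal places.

T = 1/12 years.
NZD accumulates by e^(0.0568×1/12) = 1.00474455.
INR accumulates by e^(0.0068×1/12) = 1.00056683.
CIP: F = S · (grow NZD)/(grow INR) = 0.019201 × 1.00474455/1.00056683 = 0.019281171 NZD per INR.
Invert for INR per NZD: 1 / 0.019281171 = 51.8641.

51.8641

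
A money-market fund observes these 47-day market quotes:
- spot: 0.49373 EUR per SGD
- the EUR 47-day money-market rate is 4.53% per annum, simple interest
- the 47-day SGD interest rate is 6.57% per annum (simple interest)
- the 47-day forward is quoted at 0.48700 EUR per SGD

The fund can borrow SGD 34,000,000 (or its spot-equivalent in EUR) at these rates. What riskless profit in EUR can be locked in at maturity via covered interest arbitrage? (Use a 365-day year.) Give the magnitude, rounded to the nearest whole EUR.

EUR 186,659

T = 47/365 years.
Invest the SGD and cover forward: 34,000,000 × 1.008460 × 0.48700 = EUR 16,698,080.68.
Convert at spot and invest in EUR: 34,000,000 × 0.49373 × 1.0058331507 = EUR 16,884,740.05.
The quoted forward undervalues SGD, so borrow SGD, convert to EUR at spot, deposit the EUR at 4.53%, and buy SGD forward at 0.48700 to cover the loan.
Arbitrage profit = |16,698,080.68 − 16,884,740.05| = EUR 186,659.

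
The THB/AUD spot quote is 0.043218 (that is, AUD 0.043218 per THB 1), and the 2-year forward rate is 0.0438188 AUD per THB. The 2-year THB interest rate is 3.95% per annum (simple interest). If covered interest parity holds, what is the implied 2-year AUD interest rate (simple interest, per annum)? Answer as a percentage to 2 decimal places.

4.70%

T = 2 years.
By CIP, F/S equals the AUD-to-THB growth ratio: 0.0438188/0.043218 = 1.0139016.
The THB side grows by 1 + 0.0395×2 = 1.079000.
So the AUD growth factor = 1.0939998.
(1.0939998 − 1)/T = 0.047000, i.e. 4.70%.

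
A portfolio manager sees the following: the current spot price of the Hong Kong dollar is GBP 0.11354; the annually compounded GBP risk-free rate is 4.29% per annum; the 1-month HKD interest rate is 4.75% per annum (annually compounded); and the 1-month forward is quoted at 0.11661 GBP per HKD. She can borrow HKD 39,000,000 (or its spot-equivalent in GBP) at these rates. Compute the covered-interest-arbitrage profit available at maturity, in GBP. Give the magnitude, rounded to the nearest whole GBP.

T = 1/12 years.
Route A — deposit HKD, sell forward: 39,000,000 × 1.003874685 × 0.11661 = GBP 4,565,411.25.
Route B — convert at spot, deposit GBP: 39,000,000 × 0.11354 × 1.003506575 = GBP 4,443,587.32.
The quoted forward overvalues HKD, so borrow GBP, buy HKD at spot, deposit the HKD at 4.75%, and sell the proceeds forward at 0.11661.
Arbitrage profit = |4,565,411.25 − 4,443,587.32| = GBP 121,824.

GBP 121,824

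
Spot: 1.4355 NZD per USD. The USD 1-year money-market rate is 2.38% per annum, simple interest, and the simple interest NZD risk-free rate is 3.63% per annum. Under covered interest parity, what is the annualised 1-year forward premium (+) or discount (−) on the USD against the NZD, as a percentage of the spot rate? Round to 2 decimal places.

+1.22%

T = 1 year.
CIP forward (NZD per USD) = 1.4355 × 1.036300/1.023800 = 1.4530266.
Annualised premium = (F − S)/S × (1/T) = (1.4530266 − 1.4355)/1.4355 ÷ 1 = 1.22%.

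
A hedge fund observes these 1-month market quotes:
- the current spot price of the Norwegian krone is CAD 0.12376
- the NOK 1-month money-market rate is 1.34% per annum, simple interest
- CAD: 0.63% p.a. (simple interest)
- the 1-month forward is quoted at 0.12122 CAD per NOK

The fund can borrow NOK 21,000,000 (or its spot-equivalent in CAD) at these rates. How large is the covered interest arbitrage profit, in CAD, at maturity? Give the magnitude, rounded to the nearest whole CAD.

T = 1/12 years.
Route A — deposit NOK, sell forward: 21,000,000 × 1.001116667 × 0.12122 = CAD 2,548,462.61.
Route B — convert at spot, deposit CAD: 21,000,000 × 0.12376 × 1.000525 = CAD 2,600,324.45.
The quoted forward undervalues NOK, so borrow NOK, convert to CAD at spot, deposit the CAD at 0.63%, and buy NOK forward at 0.12122 to cover the loan.
Profit = 2,600,324.45 − 2,548,462.61 = CAD 51,862.

CAD 51,862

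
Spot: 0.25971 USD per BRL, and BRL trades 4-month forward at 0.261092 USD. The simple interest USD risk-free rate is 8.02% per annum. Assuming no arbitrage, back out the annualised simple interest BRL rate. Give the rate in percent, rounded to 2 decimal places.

T = 4/12 years.
CIP gives F = S · g_USD/g_BRL, so g_USD/g_BRL = 0.261092/0.25971 = 1.0053213.
USD growth factor: 1 + 0.0802×4/12 = 1.0267333.
So the BRL growth factor = 1.0212987.
r = (1.0212987 − 1)/(4/12) = 0.063896 → 6.39%.

6.39%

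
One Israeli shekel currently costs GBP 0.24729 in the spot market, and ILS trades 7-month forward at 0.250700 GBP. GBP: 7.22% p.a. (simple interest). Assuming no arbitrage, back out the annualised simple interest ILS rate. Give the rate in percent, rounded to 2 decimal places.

4.79%

T = 7/12 years.
F/S = 0.2507/0.24729 = 1.0137895 = (growth of GBP) / (growth of ILS).
GBP growth factor: 1 + 0.0722×7/12 = 1.0421167.
That pins the ILS growth at 1.0279419.
r = (1.0279419 − 1)/(7/12) = 0.047900 → 4.79%.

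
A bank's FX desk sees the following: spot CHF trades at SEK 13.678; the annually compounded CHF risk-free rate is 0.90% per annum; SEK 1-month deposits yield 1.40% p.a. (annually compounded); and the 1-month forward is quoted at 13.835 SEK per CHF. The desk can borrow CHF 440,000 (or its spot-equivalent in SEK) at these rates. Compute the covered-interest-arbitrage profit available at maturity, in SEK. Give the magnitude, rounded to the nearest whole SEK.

SEK 66,650

T = 1/12 years.
Invest the CHF and cover forward: 440,000 × 1.000746924 × 13.835 = SEK 6,091,946.83.
Convert at spot and invest in SEK: 440,000 × 13.678 × 1.001159247 = SEK 6,025,296.72.
The quoted forward overvalues CHF, so borrow SEK, buy CHF at spot, deposit the CHF at 0.90%, and sell the proceeds forward at 13.835.
Profit = 6,091,946.83 − 6,025,296.72 = SEK 66,650.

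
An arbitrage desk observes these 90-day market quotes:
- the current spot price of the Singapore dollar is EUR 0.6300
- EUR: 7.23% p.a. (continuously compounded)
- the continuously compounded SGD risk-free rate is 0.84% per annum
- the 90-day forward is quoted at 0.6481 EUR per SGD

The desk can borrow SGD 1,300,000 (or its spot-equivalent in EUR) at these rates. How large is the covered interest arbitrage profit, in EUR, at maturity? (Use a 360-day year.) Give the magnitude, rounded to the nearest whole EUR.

T = 90/360 years.
Keep in SGD, deliver into the forward: 1,300,000·1.00210221·0.6481 = EUR 844,301.17.
Swap to EUR now, deposit: 1,300,000·0.6300·1.01823934 = EUR 833,938.02.
The quoted forward overvalues SGD, so borrow EUR, buy SGD at spot, deposit the SGD at 0.84%, and sell the proceeds forward at 0.6481.
Profit = 844,301.17 − 833,938.02 = EUR 10,363.

EUR 10,363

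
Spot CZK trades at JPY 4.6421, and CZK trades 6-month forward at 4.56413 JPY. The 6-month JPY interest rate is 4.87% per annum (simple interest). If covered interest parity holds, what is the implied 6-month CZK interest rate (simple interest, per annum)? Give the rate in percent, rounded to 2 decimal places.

T = 6/12 years.
CIP gives F = S · g_JPY/g_CZK, so g_JPY/g_CZK = 4.56413/4.6421 = 0.9832037.
JPY growth factor: 1 + 0.0487×6/12 = 1.024350.
That pins the CZK growth at 1.0418492.
r = (1.0418492 − 1)/(6/12) = 0.083698 → 8.37%.

8.37%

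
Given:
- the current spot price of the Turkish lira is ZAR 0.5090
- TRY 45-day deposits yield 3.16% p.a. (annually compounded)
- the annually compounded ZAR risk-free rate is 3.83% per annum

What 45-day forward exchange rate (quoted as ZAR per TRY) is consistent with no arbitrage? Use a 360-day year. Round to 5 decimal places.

0.50941

T = 45/360 years.
Growth of 1 ZAR over T: (1 + 0.0383)^(45/360) = 1.0047091.
Growth of 1 TRY over T: (1 + 0.0316)^(45/360) = 1.0038964.
CIP: F = S · (grow ZAR)/(grow TRY) = 0.509 × 1.0047091/1.0038964 = 0.5094121 ZAR per TRY.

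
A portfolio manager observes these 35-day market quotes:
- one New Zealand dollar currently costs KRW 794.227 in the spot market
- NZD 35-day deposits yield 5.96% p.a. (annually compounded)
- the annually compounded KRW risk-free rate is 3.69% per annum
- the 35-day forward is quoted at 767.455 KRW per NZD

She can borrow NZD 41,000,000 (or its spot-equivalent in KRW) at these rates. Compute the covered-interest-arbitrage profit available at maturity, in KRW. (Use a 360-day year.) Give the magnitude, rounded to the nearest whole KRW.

KRW 1,034,972,750

T = 35/360 years.
Keep in NZD, deliver into the forward: 41,000,000·1.005644207032·767.455 = KRW 31,643,253,671.22.
Swap to KRW now, deposit: 41,000,000·794.227·1.003529107801 = KRW 32,678,226,420.76.
The quoted forward undervalues NZD, so borrow NZD, convert to KRW at spot, deposit the KRW at 3.69%, and buy NZD forward at 767.455 to cover the loan.
Arbitrage profit = |31,643,253,671.22 − 32,678,226,420.76| = KRW 1,034,972,750.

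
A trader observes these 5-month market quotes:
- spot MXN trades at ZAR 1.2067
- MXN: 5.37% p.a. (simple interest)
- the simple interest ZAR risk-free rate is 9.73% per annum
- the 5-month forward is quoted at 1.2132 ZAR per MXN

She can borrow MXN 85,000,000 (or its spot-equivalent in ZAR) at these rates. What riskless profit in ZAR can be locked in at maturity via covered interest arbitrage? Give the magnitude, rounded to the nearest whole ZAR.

ZAR 1,298,484

T = 5/12 years.
Keep in MXN, deliver into the forward: 85,000,000·1.022375·1.2132 = ZAR 105,429,354.75.
Swap to ZAR now, deposit: 85,000,000·1.2067·1.04054166667 = ZAR 106,727,838.48.
The quoted forward undervalues MXN, so borrow MXN, convert to ZAR at spot, deposit the ZAR at 9.73%, and buy MXN forward at 1.2132 to cover the loan.
Profit = 106,727,838.48 − 105,429,354.75 = ZAR 1,298,484.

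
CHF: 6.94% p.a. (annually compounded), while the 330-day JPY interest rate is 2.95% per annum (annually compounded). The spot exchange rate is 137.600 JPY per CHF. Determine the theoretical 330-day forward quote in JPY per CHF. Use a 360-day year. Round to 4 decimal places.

132.8865

T = 330/360 years.
Growth of 1 JPY over T: (1 + 0.0295)^(330/360) = 1.027008777.
CHF accumulates by (1 + 0.0694)^(330/360) = 1.063437159.
So F = 137.6 × 1.027008777 / 1.063437159 = 132.886468 (JPY/CHF).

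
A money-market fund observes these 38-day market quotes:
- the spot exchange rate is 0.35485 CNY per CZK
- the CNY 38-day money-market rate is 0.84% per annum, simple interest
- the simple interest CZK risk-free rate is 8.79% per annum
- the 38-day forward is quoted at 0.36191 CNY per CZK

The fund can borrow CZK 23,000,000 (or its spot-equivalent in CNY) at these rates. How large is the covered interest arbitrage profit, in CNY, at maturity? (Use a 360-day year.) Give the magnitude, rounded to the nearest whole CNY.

T = 38/360 years.
Keep in CZK, deliver into the forward: 23,000,000·1.009278333·0.36191 = CNY 8,401,162.19.
Swap to CNY now, deposit: 23,000,000·0.35485·1.000886667 = CNY 8,168,786.58.
The quoted forward overvalues CZK, so borrow CNY, buy CZK at spot, deposit the CZK at 8.79%, and sell the proceeds forward at 0.36191.
The gap between the two covered legs is CNY 232,376.

CNY 232,376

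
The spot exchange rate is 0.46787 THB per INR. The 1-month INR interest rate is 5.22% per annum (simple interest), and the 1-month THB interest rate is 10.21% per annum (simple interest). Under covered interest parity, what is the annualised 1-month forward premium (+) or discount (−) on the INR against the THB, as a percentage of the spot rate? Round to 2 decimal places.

T = 1/12 years.
CIP forward (THB per INR) = 0.46787 × 1.0085083/1.004350 = 0.46980712.
(F − S)/S ÷ T = (0.46980712 − 0.46787)/0.46787/(1/12) = 0.049684 → 4.97%.

+4.97%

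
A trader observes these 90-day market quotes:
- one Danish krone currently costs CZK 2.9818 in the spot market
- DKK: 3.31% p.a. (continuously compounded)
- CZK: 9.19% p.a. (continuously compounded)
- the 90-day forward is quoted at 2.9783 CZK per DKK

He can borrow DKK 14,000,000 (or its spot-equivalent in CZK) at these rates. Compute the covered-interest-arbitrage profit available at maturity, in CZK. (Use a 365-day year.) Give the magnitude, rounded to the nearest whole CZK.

CZK 664,055

T = 90/365 years.
Route A — deposit DKK, sell forward: 14,000,000 × 1.0081950408 × 2.9783 = CZK 42,037,902.06.
Route B — convert at spot, deposit CZK: 14,000,000 × 2.9818 × 1.0229189683 = CZK 42,701,956.92.
The quoted forward undervalues DKK, so borrow DKK, convert to CZK at spot, deposit the CZK at 9.19%, and buy DKK forward at 2.9783 to cover the loan.
The gap between the two covered legs is CZK 664,055.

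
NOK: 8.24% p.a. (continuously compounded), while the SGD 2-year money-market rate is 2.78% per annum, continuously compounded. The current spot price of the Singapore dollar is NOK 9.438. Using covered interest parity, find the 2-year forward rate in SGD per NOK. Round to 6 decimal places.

T = 2 years.
NOK growth factor: e^(0.0824×2) = 1.1791573.
Growth of 1 SGD over T: e^(0.0278×2) = 1.0571747.
CIP: F = S · (grow NOK)/(grow SGD) = 9.438 × 1.1791573/1.0571747 = 10.52701 NOK per SGD.
Quoted the other way: 1/10.52701 = 0.094994 SGD per NOK.

0.094994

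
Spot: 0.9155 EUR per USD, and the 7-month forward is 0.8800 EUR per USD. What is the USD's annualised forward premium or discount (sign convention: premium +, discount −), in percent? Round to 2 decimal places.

-6.65%

T = 7/12 years.
(F − S)/S = (0.8800 − 0.9155)/0.9155 = -0.0387766.
Per annum: -0.0387766 / (7/12) = -0.066474 = -6.65%.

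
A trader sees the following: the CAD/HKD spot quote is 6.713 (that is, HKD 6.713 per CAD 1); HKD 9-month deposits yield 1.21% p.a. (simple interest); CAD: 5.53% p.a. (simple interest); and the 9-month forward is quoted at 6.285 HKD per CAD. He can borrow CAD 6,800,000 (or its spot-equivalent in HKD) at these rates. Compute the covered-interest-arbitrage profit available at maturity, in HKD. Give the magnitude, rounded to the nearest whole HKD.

T = 9/12 years.
Route A — deposit CAD, sell forward: 6,800,000 × 1.041475 × 6.285 = HKD 44,510,558.55.
Route B — convert at spot, deposit HKD: 6,800,000 × 6.713 × 1.009075 = HKD 46,062,659.23.
The quoted forward undervalues CAD, so borrow CAD, convert to HKD at spot, deposit the HKD at 1.21%, and buy CAD forward at 6.285 to cover the loan.
Profit = 46,062,659.23 − 44,510,558.55 = HKD 1,552,101.

HKD 1,552,101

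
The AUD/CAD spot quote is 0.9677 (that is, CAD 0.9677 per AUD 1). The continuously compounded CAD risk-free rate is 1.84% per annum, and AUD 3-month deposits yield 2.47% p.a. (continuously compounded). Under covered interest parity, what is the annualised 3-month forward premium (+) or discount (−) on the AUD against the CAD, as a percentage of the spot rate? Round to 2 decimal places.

-0.63%

T = 3/12 years.
F = S · g_CAD/g_AUD = 0.9677 × 1.0046106/1.0061941 = 0.9661771.
Annualised premium = (F − S)/S × (1/T) = (0.9661771 − 0.9677)/0.9677 ÷ (3/12) = -0.63%.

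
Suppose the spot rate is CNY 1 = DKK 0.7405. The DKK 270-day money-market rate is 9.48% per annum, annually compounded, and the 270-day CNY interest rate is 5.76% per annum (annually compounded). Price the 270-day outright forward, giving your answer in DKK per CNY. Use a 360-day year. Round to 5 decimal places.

T = 270/360 years.
DKK accumulates by (1 + 0.0948)^(270/360) = 1.0702891.
CNY growth factor: (1 + 0.0576)^(270/360) = 1.0428962.
So F = 0.7405 × 1.0702891 / 1.0428962 = 0.7599501 (DKK/CNY).

0.75995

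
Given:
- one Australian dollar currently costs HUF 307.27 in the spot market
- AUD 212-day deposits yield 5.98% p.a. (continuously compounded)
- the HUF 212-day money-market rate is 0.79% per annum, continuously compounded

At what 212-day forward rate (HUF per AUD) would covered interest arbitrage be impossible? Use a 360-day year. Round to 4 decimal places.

T = 212/360 years.
Growth of 1 HUF over T: e^(0.0079×212/360) = 1.004663061.
AUD growth factor: e^(0.0598×212/360) = 1.035842966.
CIP: F = S · (grow HUF)/(grow AUD) = 307.27 × 1.004663061/1.035842966 = 298.020867 HUF per AUD.

298.0209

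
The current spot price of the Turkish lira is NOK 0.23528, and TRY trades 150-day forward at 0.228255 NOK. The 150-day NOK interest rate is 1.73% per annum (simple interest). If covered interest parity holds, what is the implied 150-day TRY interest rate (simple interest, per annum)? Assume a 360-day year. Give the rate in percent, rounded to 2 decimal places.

T = 150/360 years.
By CIP, F/S equals the NOK-to-TRY growth ratio: 0.228255/0.23528 = 0.9701420.
NOK growth factor: 1 + 0.0173×150/360 = 1.0072083.
So the TRY growth factor = 1.0382071.
r = (1.0382071 − 1)/(150/360) = 0.091697 → 9.17%.

9.17%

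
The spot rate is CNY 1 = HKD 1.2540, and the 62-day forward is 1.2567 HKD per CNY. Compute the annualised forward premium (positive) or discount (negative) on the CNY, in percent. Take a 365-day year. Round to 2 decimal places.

T = 62/365 years.
CNY trades forward at +0.21531% vs spot over the period.
Per annum: 0.0021531 / (62/365) = 0.012676 = 1.27%.

+1.27%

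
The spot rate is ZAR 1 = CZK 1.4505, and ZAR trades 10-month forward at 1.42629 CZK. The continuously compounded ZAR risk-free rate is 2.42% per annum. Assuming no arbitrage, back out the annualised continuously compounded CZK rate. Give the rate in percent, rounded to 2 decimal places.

T = 10/12 years.
By CIP, F/S equals the CZK-to-ZAR growth ratio: 1.42629/1.4505 = 0.9833092.
ZAR growth factor: e^(0.0242×10/12) = 1.0203714.
That pins the CZK growth at 1.0033406.
Take logs: ln 1.0033406 / (10/12) = 0.004002, so 0.40%.

0.40%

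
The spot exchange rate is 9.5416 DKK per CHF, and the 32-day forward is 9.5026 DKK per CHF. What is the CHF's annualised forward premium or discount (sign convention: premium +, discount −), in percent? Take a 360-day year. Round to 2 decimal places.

T = 32/360 years.
CHF trades forward at -0.40874% vs spot over the period.
Per annum: -0.0040874 / (32/360) = -0.045983 = -4.60%.

-4.60%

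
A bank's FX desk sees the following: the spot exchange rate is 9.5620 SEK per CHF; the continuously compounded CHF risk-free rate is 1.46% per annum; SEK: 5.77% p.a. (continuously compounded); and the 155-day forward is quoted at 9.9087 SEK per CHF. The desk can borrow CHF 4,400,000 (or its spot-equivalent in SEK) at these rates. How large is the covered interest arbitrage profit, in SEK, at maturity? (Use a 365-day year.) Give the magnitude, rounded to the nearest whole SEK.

SEK 752,996

T = 155/365 years.
Keep in CHF, deliver into the forward: 4,400,000·1.0062192598·9.9087 = SEK 43,869,429.03.
Swap to SEK now, deposit: 4,400,000·9.5620·1.0248053988 = SEK 43,116,432.58.
The quoted forward overvalues CHF, so borrow SEK, buy CHF at spot, deposit the CHF at 1.46%, and sell the proceeds forward at 9.9087.
Arbitrage profit = |43,869,429.03 − 43,116,432.58| = SEK 752,996.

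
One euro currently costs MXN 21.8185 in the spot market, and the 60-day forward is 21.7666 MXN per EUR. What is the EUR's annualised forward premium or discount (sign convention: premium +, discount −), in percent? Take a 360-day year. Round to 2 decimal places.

T = 60/360 years.
EUR trades forward at -0.23787% vs spot over the period.
Per annum: -0.0023787 / (60/360) = -0.014272 = -1.43%.

-1.43%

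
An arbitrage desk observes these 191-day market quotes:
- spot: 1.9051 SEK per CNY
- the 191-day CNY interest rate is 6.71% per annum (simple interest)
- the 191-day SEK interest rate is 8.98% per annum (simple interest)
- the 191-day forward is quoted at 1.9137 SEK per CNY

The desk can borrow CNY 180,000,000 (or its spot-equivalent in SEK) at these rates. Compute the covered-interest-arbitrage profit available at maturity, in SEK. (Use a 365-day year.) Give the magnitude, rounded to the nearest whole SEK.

T = 191/365 years.
Invest the CNY and cover forward: 180,000,000 × 1.03511260274 × 1.9137 = SEK 356,561,097.82.
Convert at spot and invest in SEK: 180,000,000 × 1.9051 × 1.04699123288 = SEK 359,032,139.60.
The quoted forward undervalues CNY, so borrow CNY, convert to SEK at spot, deposit the SEK at 8.98%, and buy CNY forward at 1.9137 to cover the loan.
The gap between the two covered legs is SEK 2,471,042.

SEK 2,471,042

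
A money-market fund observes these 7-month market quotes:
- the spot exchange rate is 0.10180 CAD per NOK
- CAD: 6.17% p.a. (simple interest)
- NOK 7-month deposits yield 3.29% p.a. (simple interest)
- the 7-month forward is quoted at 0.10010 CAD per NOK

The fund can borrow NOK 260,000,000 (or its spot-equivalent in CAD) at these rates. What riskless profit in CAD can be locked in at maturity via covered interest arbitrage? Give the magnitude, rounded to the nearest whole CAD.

T = 7/12 years.
Invest the NOK and cover forward: 260,000,000 × 1.0191916667 × 0.10010 = CAD 26,525,482.32.
Convert at spot and invest in CAD: 260,000,000 × 0.10180 × 1.0359916667 = CAD 27,420,627.43.
The quoted forward undervalues NOK, so borrow NOK, convert to CAD at spot, deposit the CAD at 6.17%, and buy NOK forward at 0.10010 to cover the loan.
The gap between the two covered legs is CAD 895,145.

CAD 895,145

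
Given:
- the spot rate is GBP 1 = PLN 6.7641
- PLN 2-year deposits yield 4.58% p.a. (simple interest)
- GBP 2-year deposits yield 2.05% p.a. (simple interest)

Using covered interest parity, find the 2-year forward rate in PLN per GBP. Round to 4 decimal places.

T = 2 years.
PLN accumulates by 1 + 0.0458×2 = 1.091600.
GBP growth factor: 1 + 0.0205×2 = 1.041000.
Forward (PLN per GBP) = 6.7641 × 1.091600 / 1.041000 = 7.092883.

7.0929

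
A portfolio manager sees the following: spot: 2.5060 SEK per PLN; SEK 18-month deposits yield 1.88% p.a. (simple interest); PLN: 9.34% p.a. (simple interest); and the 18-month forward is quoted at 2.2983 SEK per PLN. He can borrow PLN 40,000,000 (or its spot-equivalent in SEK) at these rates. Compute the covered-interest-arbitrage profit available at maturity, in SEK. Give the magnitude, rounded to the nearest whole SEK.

T = 18/12 years.
Invest the PLN and cover forward: 40,000,000 × 1.140100 × 2.2983 = SEK 104,811,673.20.
Convert at spot and invest in SEK: 40,000,000 × 2.5060 × 1.028200 = SEK 103,066,768.00.
The quoted forward overvalues PLN, so borrow SEK, buy PLN at spot, deposit the PLN at 9.34%, and sell the proceeds forward at 2.2983.
The gap between the two covered legs is SEK 1,744,905.

SEK 1,744,905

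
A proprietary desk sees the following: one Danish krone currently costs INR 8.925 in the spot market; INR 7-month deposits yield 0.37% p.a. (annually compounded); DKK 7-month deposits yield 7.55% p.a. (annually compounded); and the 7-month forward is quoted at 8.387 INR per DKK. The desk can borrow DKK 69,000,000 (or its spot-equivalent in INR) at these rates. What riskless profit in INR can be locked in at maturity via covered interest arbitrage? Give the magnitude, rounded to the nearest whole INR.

T = 7/12 years.
Route A — deposit DKK, sell forward: 69,000,000 × 1.04337255449 × 8.387 = INR 603,802,827.40.
Route B — convert at spot, deposit INR: 69,000,000 × 8.925 × 1.00215667252 = INR 617,153,132.85.
The quoted forward undervalues DKK, so borrow DKK, convert to INR at spot, deposit the INR at 0.37%, and buy DKK forward at 8.387 to cover the loan.
The gap between the two covered legs is INR 13,350,305.

INR 13,350,305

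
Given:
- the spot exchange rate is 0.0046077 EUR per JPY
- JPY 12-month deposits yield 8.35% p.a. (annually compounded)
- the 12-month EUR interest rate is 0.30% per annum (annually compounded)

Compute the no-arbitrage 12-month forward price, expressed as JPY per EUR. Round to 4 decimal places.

T = 1 year.
EUR accumulates by (1 + 0.0030)^1 = 1.003000.
Growth of 1 JPY over T: (1 + 0.0835)^1 = 1.083500.
So F = 0.0046077 × 1.003000 / 1.083500 = 0.00426536511 (EUR/JPY).
Invert for JPY per EUR: 1 / 0.00426536511 = 234.4465.

234.4465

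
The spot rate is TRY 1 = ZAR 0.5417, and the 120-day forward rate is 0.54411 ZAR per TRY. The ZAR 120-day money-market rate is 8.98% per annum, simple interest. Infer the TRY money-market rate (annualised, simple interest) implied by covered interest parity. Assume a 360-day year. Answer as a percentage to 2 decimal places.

T = 120/360 years.
F/S = 0.54411/0.5417 = 1.0044490 = (growth of ZAR) / (growth of TRY).
The ZAR side grows by 1 + 0.0898×120/360 = 1.0299333.
That pins the TRY growth at 1.0253714.
(1.0253714 − 1)/T = 0.076114, i.e. 7.61%.

7.61%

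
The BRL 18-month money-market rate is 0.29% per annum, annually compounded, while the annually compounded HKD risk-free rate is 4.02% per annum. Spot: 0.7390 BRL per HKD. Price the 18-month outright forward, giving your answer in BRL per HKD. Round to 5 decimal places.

0.69961

T = 18/12 years.
BRL accumulates by (1 + 0.0029)^(18/12) = 1.0043532.
HKD accumulates by (1 + 0.0402)^(18/12) = 1.060902.
Forward (BRL per HKD) = 0.739 × 1.0043532 / 1.060902 = 0.6996094.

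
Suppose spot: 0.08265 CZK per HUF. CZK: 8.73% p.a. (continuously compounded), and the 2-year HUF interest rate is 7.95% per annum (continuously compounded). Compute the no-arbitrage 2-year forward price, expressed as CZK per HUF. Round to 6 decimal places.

0.083949

T = 2 years.
CZK accumulates by e^(0.0873×2) = 1.1907698.
HUF growth factor: e^(0.0795×2) = 1.1723379.
CIP: F = S · (grow CZK)/(grow HUF) = 0.08265 × 1.1907698/1.1723379 = 0.08394945 CZK per HUF.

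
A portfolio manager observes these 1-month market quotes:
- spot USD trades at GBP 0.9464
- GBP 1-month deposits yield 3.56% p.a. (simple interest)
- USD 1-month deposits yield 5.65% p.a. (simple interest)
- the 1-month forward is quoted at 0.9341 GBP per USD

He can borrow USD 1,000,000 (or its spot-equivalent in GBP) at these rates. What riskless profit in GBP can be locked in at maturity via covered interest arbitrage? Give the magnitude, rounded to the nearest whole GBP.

T = 1/12 years.
Keep in USD, deliver into the forward: 1,000,000·1.00470833·0.9341 = GBP 938,498.05.
Swap to GBP now, deposit: 1,000,000·0.9464·1.00296667 = GBP 949,207.66.
The quoted forward undervalues USD, so borrow USD, convert to GBP at spot, deposit the GBP at 3.56%, and buy USD forward at 0.9341 to cover the loan.
The gap between the two covered legs is GBP 10,710.

GBP 10,710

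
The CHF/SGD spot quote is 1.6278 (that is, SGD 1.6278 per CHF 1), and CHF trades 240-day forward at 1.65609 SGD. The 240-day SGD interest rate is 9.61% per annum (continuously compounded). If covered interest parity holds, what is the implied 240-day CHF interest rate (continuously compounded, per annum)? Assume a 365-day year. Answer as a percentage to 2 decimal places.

6.99%

T = 240/365 years.
CIP gives F = S · g_SGD/g_CHF, so g_SGD/g_CHF = 1.65609/1.6278 = 1.0173793.
The SGD side grows by e^(0.0961×240/365) = 1.0652282.
That pins the CHF growth at 1.0470315.
r = ln(1.0470315)/(240/365) = 0.069896 → 6.99%.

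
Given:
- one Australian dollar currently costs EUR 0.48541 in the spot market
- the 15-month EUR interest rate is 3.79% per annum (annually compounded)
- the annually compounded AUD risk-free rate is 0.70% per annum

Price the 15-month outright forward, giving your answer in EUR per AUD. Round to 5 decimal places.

T = 15/12 years.
Growth of 1 EUR over T: (1 + 0.0379)^(15/12) = 1.0475973.
AUD accumulates by (1 + 0.0070)^(15/12) = 1.0087576.
So F = 0.48541 × 1.0475973 / 1.0087576 = 0.5040995 (EUR/AUD).

0.50410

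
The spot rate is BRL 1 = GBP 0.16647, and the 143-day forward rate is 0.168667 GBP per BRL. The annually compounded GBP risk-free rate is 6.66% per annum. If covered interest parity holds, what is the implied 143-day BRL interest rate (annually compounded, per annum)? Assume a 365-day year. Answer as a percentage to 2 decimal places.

T = 143/365 years.
F/S = 0.168667/0.16647 = 1.0131976 = (growth of GBP) / (growth of BRL).
The GBP side grows by (1 + 0.0666)^(143/365) = 1.0255822.
So the BRL growth factor = 1.0122233.
Annualise: 1.0122233^(365/143) − 1 = 0.031496 = 3.15%.

3.15%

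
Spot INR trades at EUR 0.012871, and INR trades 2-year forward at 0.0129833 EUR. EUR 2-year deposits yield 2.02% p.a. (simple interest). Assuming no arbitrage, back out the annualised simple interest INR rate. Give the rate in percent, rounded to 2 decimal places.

T = 2 years.
CIP gives F = S · g_EUR/g_INR, so g_EUR/g_INR = 0.0129833/0.012871 = 1.0087250.
The EUR side grows by 1 + 0.0202×2 = 1.040400.
Hence g_INR = 1.031401.
(1.031401 − 1)/T = 0.015701, i.e. 1.57%.

1.57%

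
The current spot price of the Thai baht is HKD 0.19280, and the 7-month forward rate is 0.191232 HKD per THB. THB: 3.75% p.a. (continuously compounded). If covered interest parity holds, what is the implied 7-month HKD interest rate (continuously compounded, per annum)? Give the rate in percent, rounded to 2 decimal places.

T = 7/12 years.
CIP gives F = S · g_HKD/g_THB, so g_HKD/g_THB = 0.191232/0.1928 = 0.9918672.
THB growth factor: e^(0.0375×7/12) = 1.022116.
So the HKD growth factor = 1.0138033.
r = ln(1.0138033)/(7/12) = 0.023501 → 2.35%.

2.35%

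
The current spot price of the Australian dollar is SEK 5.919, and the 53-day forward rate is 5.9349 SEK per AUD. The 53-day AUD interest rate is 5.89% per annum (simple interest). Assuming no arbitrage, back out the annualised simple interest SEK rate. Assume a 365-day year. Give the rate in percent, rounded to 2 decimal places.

T = 53/365 years.
CIP gives F = S · g_SEK/g_AUD, so g_SEK/g_AUD = 5.9349/5.919 = 1.0026863.
The AUD side grows by 1 + 0.0589×53/365 = 1.0085526.
So the SEK growth factor = 1.0112619.
r = (1.0112619 − 1)/(53/365) = 0.077558 → 7.76%.

7.76%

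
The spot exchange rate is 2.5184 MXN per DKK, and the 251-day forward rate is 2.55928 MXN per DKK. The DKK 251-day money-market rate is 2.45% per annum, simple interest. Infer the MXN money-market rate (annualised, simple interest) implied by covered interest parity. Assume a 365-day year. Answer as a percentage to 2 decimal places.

T = 251/365 years.
F/S = 2.55928/2.5184 = 1.0162325 = (growth of MXN) / (growth of DKK).
DKK growth factor: 1 + 0.0245×251/365 = 1.0168479.
That pins the MXN growth at 1.0333539.
r = (1.0333539 − 1)/(251/365) = 0.048503 → 4.85%.

4.85%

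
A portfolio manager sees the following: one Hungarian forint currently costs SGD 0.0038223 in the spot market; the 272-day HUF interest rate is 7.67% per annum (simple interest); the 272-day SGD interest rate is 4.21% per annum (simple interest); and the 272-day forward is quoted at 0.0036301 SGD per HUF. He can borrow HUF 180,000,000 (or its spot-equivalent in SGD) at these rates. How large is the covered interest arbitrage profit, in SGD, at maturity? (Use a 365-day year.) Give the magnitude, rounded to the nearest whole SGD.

SGD 18,834

T = 272/365 years.
Keep in HUF, deliver into the forward: 180,000,000·1.05715726·0.0036301 = SGD 690,765.58.
Swap to SGD now, deposit: 180,000,000·0.0038223·1.03137315 = SGD 709,599.17.
The quoted forward undervalues HUF, so borrow HUF, convert to SGD at spot, deposit the SGD at 4.21%, and buy HUF forward at 0.0036301 to cover the loan.
Profit = 709,599.17 − 690,765.58 = SGD 18,834.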